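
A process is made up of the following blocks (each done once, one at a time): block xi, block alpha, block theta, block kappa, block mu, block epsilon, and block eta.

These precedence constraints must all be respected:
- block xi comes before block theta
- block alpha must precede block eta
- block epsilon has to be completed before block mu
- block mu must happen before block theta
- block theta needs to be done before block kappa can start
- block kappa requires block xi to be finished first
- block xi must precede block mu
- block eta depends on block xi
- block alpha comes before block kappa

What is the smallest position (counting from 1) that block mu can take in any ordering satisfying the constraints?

Working backwards through the constraints from block mu, its full set of required predecessors is block xi, block epsilon — 2 of them.
So at minimum 2 blocks come before block mu, putting block mu no earlier than position 3. That position is achievable by scheduling exactly those predecessors first.

3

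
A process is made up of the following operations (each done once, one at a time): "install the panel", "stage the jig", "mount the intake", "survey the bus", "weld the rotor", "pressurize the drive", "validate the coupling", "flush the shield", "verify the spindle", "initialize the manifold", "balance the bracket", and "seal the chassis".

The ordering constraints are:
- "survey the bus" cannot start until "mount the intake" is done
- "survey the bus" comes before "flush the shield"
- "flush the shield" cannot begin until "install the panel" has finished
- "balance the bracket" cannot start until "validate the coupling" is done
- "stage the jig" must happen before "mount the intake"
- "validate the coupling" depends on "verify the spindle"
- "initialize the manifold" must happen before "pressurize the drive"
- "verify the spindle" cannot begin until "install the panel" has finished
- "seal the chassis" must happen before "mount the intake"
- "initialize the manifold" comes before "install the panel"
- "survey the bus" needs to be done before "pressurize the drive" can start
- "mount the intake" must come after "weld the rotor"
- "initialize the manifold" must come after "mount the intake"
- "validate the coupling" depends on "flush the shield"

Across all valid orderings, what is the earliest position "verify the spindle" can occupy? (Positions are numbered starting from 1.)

7

The operations that are forced before "verify the spindle", directly or transitively, are "install the panel", "stage the jig", "mount the intake", "weld the rotor", "initialize the manifold", "seal the chassis". That's 6 operations.
With 6 mandatory predecessors, the earliest "verify the spindle" can sit is position 6+1 = 7, and placing just those 6 first achieves it.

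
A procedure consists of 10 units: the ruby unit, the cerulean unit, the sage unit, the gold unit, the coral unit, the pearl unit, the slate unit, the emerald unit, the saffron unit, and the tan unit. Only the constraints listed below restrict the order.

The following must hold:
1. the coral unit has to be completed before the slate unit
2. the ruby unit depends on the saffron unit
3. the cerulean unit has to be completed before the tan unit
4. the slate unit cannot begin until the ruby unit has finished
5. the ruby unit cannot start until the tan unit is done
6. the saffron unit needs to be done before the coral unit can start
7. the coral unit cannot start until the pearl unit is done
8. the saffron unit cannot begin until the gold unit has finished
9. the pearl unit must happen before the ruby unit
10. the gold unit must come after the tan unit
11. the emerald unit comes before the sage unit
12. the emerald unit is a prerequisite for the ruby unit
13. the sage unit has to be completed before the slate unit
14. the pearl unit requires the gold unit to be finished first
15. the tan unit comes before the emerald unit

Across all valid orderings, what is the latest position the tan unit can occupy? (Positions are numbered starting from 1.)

2

The units that are forced after the tan unit, directly or by a chain of constraints, are the ruby unit, the sage unit, the gold unit, the coral unit, the pearl unit, the slate unit, the emerald unit, the saffron unit. That's 8 units.
With 8 mandatory successors out of 10 units total, the latest slot for the tan unit is 10−8 = 2, and it's reachable by doing all non-successors before the tan unit.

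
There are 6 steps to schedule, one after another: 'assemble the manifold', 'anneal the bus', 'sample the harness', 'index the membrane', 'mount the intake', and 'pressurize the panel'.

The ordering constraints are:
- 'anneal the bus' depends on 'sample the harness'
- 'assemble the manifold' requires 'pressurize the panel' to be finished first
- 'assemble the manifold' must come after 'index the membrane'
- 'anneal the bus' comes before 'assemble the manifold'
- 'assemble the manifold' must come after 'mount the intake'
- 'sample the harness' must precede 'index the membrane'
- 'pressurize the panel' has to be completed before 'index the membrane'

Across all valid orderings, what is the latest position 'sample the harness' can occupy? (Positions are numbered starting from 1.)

Following every chain forward from 'sample the harness', the steps that must come later are 'assemble the manifold', 'anneal the bus', 'index the membrane' — 3 of them.
With 3 mandatory successors out of 6 steps total, the latest slot for 'sample the harness' is 6−3 = 3, and it's reachable by doing all non-successors before 'sample the harness'.

3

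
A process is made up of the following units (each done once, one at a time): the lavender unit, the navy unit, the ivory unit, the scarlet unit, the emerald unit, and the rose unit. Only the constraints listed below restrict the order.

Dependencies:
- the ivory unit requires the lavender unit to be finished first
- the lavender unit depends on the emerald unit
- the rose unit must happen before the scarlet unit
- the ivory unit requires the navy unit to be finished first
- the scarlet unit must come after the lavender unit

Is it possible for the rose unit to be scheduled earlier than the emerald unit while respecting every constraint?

Yes

The constraints leave the rose unit and the emerald unit unordered relative to each other; nothing requires the emerald unit earlier.
So a valid ordering placing the rose unit earlier than the emerald unit exists.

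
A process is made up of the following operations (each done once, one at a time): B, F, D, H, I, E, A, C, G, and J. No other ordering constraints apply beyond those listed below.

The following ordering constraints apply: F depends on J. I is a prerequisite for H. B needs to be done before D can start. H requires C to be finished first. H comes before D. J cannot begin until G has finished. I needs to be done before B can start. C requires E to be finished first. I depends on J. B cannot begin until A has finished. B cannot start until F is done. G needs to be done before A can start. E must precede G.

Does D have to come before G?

The constraints actually force G before D (via G → A → B → D), not the other way around.
So D does not have to come before G — it cannot.

No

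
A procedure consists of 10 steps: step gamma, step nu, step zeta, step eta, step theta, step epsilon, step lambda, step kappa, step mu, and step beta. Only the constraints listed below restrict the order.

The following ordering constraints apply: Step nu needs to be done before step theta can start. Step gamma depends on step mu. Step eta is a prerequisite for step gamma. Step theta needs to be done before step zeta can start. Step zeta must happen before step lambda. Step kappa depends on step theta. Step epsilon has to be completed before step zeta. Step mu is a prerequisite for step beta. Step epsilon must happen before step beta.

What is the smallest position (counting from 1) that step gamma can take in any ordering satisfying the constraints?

3

Working backwards through the constraints from step gamma, its full set of required predecessors is step eta, step mu — 2 of them.
So at minimum 2 steps come before step gamma, putting step gamma no earlier than position 3. That position is achievable by scheduling exactly those predecessors first.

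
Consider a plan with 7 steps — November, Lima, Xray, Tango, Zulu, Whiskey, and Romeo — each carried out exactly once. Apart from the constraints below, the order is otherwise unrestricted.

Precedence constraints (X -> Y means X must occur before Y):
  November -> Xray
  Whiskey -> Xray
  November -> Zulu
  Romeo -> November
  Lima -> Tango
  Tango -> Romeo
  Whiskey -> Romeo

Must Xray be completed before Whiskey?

In fact the dependencies run the other way: Whiskey → Xray.
So Xray never precedes Whiskey.

No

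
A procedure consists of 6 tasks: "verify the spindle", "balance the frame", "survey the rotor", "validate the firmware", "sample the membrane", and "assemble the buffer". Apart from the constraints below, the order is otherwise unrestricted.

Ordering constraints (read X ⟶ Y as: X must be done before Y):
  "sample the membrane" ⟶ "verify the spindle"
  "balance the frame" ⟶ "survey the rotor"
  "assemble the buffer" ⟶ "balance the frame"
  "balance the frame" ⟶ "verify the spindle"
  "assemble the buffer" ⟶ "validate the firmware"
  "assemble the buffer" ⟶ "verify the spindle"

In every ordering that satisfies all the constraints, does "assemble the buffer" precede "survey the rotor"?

Tracing the constraints gives a chain: "assemble the buffer" → "balance the frame" → "survey the rotor".
Hence "assemble the buffer" necessarily comes before "survey the rotor".

Yes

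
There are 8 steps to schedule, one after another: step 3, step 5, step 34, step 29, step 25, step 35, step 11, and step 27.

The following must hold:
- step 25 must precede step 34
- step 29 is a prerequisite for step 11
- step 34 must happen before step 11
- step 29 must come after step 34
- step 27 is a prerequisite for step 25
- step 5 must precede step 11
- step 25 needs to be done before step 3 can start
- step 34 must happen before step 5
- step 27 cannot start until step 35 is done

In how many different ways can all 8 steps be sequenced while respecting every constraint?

10

Only step 35 has no prerequisites, so it must go first.
Counting all ways to extend the partial order to a total order gives 10.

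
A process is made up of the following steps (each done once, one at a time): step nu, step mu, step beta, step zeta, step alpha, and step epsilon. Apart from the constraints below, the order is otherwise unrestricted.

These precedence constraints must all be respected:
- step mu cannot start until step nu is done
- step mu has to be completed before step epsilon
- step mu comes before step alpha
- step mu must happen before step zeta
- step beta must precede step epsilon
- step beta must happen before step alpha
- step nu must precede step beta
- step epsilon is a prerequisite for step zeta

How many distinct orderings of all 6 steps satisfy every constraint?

6

Only step nu has no prerequisites, so it must go first.
Enumerating by repeatedly choosing an available step (one whose prerequisites are all placed) gives 6 distinct complete orderings.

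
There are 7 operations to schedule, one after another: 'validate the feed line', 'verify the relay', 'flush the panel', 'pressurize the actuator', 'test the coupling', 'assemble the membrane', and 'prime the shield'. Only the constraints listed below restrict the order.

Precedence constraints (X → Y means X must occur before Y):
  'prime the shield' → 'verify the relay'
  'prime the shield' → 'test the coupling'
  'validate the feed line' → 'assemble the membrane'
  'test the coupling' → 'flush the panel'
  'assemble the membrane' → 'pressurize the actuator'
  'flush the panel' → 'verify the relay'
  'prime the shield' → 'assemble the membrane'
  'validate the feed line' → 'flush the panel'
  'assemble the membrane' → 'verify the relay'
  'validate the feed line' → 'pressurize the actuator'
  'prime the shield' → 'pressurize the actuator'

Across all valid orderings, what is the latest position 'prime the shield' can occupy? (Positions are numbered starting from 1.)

Following every chain forward from 'prime the shield', the operations that must come later are 'verify the relay', 'flush the panel', 'pressurize the actuator', 'test the coupling', 'assemble the membrane' — 5 of them.
With 5 mandatory successors out of 7 operations total, the latest slot for 'prime the shield' is 7−5 = 2, and it's reachable by doing all non-successors before 'prime the shield'.

2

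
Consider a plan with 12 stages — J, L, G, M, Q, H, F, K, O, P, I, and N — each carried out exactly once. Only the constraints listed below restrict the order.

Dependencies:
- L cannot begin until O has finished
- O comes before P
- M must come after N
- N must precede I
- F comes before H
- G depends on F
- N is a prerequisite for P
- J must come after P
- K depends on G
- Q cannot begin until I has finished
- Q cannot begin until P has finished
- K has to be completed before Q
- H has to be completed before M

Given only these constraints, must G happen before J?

No

No chain of constraints connects G to J in either direction.
There exist valid orderings with J before G, so G is not required to come first.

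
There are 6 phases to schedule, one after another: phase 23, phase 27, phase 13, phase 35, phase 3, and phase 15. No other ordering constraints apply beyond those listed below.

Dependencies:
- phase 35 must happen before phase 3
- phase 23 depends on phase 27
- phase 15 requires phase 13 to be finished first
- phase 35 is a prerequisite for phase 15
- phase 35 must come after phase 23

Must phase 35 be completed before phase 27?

In fact the dependencies run the other way: phase 27 → phase 23 → phase 35.
So phase 35 never precedes phase 27.

No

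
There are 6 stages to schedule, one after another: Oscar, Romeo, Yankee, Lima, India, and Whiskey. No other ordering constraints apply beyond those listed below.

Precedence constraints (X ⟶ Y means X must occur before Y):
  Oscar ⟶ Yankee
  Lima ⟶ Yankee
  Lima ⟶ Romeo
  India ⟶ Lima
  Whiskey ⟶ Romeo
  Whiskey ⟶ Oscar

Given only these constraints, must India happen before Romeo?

Yes

Chaining the stated constraints: India → Lima → Romeo.
That forces India before Romeo in every valid schedule.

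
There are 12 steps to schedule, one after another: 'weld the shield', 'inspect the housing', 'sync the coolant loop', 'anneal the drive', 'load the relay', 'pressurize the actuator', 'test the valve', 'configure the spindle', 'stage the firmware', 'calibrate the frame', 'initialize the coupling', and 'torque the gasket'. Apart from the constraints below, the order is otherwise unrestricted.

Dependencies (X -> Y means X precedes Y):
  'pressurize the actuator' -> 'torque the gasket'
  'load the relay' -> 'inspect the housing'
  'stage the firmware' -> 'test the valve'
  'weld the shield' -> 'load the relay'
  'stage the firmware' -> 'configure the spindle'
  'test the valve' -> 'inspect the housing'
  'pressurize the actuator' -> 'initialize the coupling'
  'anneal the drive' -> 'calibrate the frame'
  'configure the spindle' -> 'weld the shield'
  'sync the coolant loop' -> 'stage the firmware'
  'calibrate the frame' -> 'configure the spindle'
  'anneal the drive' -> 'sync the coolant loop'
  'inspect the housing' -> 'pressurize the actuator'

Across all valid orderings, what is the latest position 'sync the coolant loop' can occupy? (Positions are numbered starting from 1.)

The steps that are forced after 'sync the coolant loop', directly or by a chain of constraints, are 'weld the shield', 'inspect the housing', 'load the relay', 'pressurize the actuator', 'test the valve', 'configure the spindle', 'stage the firmware', 'initialize the coupling', 'torque the gasket'. That's 9 steps.
So at least 9 steps follow 'sync the coolant loop', putting 'sync the coolant loop' no later than position 3. That position is achievable by scheduling everything else first.

3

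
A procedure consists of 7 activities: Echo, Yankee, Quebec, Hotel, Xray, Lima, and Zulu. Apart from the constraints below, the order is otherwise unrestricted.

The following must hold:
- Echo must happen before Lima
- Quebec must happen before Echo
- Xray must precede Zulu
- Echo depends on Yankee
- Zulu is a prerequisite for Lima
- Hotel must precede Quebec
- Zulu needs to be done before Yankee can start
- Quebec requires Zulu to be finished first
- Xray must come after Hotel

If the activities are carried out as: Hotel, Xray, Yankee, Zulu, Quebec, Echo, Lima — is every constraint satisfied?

The sequence places Yankee ahead of Zulu.
That contradicts the constraint that Zulu must precede Yankee.

No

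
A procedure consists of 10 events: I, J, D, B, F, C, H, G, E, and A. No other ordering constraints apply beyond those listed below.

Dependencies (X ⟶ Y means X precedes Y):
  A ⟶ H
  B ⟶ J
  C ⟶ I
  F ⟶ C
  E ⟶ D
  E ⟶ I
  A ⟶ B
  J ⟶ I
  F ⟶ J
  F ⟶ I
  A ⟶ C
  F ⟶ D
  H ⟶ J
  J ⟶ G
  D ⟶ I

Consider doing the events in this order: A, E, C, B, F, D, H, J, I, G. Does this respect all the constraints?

No

In the proposed order, C appears before F.
That contradicts the constraint that F must precede C.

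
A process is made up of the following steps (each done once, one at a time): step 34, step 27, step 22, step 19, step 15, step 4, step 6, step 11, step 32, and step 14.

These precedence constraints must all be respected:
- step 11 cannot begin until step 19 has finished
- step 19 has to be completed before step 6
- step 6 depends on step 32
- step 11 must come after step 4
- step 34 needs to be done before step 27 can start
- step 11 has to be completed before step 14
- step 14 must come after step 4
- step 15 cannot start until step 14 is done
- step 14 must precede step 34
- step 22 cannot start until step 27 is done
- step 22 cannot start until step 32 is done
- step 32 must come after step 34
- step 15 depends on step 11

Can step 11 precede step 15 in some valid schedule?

Yes

The constraints force step 11 before step 15, so yes — every valid ordering has step 11 earlier.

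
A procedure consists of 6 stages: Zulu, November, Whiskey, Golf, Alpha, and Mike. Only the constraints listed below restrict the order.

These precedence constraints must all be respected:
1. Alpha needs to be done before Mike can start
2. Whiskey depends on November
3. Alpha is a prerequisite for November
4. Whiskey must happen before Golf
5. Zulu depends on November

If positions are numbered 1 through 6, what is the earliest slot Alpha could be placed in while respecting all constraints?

Alpha has no prerequisites at all, so it can go in position 1.

1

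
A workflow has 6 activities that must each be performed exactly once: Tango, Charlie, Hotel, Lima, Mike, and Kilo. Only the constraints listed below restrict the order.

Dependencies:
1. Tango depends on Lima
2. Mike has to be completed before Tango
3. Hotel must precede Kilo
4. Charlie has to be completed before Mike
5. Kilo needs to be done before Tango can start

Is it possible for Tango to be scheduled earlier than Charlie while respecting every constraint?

The constraints give a chain Charlie → Mike → Tango, which forces Charlie before Tango.
Hence Tango can never be scheduled before Charlie.

No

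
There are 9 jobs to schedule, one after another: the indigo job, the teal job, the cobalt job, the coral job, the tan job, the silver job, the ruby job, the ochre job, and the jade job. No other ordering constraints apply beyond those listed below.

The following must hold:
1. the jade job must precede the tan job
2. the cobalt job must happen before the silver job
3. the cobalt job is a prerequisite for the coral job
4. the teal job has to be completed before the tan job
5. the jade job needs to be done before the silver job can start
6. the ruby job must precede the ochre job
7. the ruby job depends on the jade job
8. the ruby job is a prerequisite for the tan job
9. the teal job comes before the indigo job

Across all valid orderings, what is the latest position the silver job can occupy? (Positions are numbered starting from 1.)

No constraint forces any job after the silver job, so it can be placed last, in position 9.

9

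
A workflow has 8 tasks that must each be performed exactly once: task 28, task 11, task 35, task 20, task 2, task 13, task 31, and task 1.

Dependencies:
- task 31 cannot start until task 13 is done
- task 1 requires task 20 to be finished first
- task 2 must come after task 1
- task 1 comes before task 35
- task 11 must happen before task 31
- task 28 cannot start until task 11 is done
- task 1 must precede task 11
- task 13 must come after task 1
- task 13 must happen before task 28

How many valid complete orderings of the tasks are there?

Only task 20 has no prerequisites, so it must go first.
Enumerating by repeatedly choosing an available task (one whose prerequisites are all placed) gives 120 distinct complete orderings.

120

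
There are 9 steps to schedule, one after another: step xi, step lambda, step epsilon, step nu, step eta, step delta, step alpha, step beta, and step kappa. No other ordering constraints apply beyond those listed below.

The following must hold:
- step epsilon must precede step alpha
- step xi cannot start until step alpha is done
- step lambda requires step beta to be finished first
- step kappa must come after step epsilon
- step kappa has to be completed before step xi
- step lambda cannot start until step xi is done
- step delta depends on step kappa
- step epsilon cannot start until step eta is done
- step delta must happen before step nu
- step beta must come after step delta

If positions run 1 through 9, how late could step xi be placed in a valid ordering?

8

The only step forced after step xi (directly or by a chain) is step lambda.
With 1 mandatory successor out of 9 steps total, the latest slot for step xi is 9−1 = 8, and it's reachable by doing all non-successors before step xi.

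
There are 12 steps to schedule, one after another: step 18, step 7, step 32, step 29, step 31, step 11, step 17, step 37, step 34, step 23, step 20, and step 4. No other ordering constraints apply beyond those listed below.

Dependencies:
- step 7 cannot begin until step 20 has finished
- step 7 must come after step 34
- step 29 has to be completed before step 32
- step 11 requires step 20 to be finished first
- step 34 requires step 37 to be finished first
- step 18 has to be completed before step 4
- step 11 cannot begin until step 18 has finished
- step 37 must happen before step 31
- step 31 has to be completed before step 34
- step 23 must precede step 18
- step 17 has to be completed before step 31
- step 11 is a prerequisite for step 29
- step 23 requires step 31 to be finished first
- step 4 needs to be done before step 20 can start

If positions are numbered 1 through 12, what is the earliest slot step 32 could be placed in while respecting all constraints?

Working backwards through the constraints from step 32, its full set of required predecessors is step 18, step 29, step 31, step 11, step 17, step 37, step 23, step 20, step 4 — 9 of them.
With 9 mandatory predecessors, the earliest step 32 can sit is position 9+1 = 10, and placing just those 9 first achieves it.

10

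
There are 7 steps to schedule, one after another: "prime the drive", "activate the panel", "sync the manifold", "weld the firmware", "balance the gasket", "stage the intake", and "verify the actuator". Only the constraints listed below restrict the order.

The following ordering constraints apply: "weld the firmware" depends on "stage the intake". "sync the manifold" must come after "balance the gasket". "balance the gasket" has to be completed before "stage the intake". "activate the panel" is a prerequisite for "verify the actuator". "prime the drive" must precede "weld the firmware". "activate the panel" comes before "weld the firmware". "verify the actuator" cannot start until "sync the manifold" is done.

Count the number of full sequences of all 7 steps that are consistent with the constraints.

118

3 steps have no prerequisites ("prime the drive", "activate the panel", "balance the gasket"), so any of them could come first.
Systematically extending each partial ordering one step at a time and counting, there are 118 complete orderings.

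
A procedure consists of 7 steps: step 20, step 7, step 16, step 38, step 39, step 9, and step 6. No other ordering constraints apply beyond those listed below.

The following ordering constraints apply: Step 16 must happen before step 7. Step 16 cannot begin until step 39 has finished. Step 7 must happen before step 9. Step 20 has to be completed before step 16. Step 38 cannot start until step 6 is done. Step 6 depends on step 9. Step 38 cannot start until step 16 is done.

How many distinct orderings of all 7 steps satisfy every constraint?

2

2 steps have no prerequisites (step 20, step 39), so any of them could come first.
Counting all ways to extend the partial order to a total order gives 2.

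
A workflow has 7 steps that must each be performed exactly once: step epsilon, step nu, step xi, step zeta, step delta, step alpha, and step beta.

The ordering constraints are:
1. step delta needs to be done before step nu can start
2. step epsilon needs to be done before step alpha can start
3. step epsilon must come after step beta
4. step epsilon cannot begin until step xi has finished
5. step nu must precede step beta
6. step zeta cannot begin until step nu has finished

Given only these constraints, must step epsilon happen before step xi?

No

There is a chain step xi → step epsilon, which puts step xi before step epsilon.
So step epsilon does not have to come before step xi — it cannot.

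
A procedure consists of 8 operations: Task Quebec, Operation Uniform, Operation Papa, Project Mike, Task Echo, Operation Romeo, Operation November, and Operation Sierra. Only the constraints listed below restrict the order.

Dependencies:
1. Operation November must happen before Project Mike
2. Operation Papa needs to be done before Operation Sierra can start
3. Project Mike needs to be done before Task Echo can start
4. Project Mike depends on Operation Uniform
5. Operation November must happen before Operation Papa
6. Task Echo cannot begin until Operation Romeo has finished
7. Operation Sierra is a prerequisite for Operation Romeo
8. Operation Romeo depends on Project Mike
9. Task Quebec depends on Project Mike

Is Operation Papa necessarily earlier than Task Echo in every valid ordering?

Yes

Chaining the stated constraints: Operation Papa → Operation Sierra → Operation Romeo → Task Echo.
That forces Operation Papa before Task Echo in every valid schedule.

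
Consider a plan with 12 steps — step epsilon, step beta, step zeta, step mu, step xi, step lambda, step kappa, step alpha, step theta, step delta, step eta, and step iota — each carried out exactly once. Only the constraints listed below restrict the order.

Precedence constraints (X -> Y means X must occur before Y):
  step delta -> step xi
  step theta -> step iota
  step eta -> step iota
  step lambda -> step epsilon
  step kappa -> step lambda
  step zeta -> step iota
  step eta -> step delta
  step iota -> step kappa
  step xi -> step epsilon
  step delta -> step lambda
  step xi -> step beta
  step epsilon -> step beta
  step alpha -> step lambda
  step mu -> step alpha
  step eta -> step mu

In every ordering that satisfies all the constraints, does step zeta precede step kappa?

Tracing the constraints gives a chain: step zeta → step iota → step kappa.
Hence step zeta necessarily comes before step kappa.

Yes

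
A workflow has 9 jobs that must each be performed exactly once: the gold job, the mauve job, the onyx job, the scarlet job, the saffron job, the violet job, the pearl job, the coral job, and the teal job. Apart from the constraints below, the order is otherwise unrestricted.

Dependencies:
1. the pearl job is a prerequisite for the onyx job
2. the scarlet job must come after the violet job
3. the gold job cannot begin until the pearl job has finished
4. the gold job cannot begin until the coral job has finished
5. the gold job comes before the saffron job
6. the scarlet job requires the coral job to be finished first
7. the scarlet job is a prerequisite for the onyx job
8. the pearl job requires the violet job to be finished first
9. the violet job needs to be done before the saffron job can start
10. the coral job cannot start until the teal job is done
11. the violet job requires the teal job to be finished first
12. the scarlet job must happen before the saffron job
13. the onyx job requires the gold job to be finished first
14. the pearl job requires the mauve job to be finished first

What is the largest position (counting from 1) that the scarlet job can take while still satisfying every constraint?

Every job that must follow the scarlet job has to come after it. Tracing all chains starting from the scarlet job, those jobs are: the onyx job, the saffron job — 2 in total.
So at least 2 jobs follow the scarlet job, putting the scarlet job no later than position 7. That position is achievable by scheduling everything else first.

7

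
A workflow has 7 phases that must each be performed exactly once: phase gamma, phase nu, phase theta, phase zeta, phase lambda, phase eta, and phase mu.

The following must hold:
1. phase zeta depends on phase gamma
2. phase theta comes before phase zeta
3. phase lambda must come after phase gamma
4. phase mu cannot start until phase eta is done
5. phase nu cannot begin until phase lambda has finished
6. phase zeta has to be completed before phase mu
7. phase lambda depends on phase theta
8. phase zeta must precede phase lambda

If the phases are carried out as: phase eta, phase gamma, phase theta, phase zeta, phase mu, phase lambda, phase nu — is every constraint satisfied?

Every stated constraint is respected: phase eta sits at position 1, ahead of phase mu at position 5, and each of the other listed pairs likewise has the predecessor earlier in the sequence.

Yes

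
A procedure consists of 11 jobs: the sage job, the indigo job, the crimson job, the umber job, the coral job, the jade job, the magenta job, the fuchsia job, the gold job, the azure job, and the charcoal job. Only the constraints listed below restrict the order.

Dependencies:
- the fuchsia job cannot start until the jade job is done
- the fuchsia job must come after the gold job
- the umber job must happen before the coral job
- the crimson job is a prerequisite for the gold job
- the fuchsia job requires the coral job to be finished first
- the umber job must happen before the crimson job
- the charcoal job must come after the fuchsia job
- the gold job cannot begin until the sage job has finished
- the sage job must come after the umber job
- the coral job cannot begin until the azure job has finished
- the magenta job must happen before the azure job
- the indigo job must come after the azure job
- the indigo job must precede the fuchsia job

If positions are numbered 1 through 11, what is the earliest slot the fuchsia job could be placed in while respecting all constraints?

The jobs that are forced before the fuchsia job, directly or transitively, are the sage job, the indigo job, the crimson job, the umber job, the coral job, the jade job, the magenta job, the gold job, the azure job. That's 9 jobs.
So at minimum 9 jobs come before the fuchsia job, putting the fuchsia job no earlier than position 10. That position is achievable by scheduling exactly those predecessors first.

10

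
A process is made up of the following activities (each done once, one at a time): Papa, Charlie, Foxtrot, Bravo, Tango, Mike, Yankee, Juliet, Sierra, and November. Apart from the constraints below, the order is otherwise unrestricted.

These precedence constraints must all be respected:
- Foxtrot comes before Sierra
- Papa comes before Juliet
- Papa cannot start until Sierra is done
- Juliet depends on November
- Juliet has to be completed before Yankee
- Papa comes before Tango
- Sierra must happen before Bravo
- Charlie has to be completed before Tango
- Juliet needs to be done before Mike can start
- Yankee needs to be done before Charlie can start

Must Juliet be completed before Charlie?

Tracing the constraints gives a chain: Juliet → Yankee → Charlie.
Hence Juliet necessarily comes before Charlie.

Yes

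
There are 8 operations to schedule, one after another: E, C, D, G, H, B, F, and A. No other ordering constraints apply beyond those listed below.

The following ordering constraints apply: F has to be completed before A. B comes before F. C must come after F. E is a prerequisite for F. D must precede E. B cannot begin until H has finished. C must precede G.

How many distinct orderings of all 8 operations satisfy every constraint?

18

2 operations have no prerequisites (D, H), so any of them could come first.
Enumerating by repeatedly choosing an available operation (one whose prerequisites are all placed) gives 18 distinct complete orderings.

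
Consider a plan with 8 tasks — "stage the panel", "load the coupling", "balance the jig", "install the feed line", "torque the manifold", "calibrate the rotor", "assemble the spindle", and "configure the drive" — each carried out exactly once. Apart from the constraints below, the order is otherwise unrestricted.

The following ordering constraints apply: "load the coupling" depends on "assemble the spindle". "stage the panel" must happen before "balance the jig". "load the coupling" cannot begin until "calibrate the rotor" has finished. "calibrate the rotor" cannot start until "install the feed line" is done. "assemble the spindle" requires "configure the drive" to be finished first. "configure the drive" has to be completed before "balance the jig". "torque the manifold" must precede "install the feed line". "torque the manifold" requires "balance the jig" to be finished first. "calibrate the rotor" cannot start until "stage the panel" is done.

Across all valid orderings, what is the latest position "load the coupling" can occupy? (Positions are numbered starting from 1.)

Nothing depends on "load the coupling", so it can be the final task, position 8.

8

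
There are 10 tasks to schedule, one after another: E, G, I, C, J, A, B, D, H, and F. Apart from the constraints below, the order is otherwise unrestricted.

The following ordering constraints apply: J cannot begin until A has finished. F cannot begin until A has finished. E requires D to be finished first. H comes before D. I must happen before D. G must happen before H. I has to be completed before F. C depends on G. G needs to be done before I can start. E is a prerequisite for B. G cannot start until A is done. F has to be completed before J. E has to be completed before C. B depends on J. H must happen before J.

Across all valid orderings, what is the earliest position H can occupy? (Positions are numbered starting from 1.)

3

Every task that must precede H has to come before it. Tracing all chains that end at H, those tasks are: G, A — 2 in total.
So at minimum 2 tasks come before H, putting H no earlier than position 3. That position is achievable by scheduling exactly those predecessors first.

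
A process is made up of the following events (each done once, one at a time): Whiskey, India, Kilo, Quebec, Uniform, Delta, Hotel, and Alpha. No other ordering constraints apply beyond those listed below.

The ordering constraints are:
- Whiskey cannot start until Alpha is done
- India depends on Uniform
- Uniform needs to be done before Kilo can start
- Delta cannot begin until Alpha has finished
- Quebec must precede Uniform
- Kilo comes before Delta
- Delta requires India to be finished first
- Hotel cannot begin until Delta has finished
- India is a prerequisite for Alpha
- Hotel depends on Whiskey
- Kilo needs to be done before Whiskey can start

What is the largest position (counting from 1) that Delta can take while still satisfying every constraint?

The only event forced after Delta (directly or by a chain) is Hotel.
So at least 1 event follows Delta, putting Delta no later than position 7. That position is achievable by scheduling everything else first.

7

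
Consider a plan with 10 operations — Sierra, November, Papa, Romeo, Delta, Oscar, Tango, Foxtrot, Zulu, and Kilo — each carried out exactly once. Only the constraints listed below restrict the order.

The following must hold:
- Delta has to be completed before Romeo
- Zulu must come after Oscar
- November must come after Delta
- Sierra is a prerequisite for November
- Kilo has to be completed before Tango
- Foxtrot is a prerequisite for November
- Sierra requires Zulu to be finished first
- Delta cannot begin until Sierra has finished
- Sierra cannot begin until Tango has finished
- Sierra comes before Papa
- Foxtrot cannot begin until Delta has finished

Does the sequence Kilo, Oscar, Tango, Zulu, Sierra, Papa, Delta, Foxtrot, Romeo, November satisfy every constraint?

Yes

Checking each listed constraint against this order: for instance, Sierra is in position 5 and November in position 10, so that constraint holds — and the remaining constraints check out the same way.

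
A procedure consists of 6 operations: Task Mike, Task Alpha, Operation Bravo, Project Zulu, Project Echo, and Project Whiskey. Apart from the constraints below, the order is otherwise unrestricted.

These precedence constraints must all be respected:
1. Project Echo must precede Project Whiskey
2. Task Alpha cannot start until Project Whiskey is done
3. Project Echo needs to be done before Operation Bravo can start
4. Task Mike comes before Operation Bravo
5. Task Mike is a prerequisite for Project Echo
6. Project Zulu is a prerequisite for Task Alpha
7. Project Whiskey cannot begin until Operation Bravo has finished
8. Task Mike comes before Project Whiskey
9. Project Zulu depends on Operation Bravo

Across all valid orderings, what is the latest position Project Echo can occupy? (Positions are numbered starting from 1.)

Every operation that must follow Project Echo has to come after it. Tracing all chains starting from Project Echo, those operations are: Task Alpha, Operation Bravo, Project Zulu, Project Whiskey — 4 in total.
So at least 4 operations follow Project Echo, putting Project Echo no later than position 2. That position is achievable by scheduling everything else first.

2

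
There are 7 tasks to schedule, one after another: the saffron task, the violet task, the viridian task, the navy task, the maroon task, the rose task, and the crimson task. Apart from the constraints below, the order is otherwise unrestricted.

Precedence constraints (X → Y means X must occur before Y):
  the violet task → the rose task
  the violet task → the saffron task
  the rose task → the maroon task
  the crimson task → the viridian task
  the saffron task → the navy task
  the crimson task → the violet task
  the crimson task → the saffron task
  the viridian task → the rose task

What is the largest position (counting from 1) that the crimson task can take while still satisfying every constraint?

Following every chain forward from the crimson task, the tasks that must come later are the saffron task, the violet task, the viridian task, the navy task, the maroon task, the rose task — 6 of them.
With 6 mandatory successors out of 7 tasks total, the latest slot for the crimson task is 7−6 = 1, and it's reachable by doing all non-successors before the crimson task.

1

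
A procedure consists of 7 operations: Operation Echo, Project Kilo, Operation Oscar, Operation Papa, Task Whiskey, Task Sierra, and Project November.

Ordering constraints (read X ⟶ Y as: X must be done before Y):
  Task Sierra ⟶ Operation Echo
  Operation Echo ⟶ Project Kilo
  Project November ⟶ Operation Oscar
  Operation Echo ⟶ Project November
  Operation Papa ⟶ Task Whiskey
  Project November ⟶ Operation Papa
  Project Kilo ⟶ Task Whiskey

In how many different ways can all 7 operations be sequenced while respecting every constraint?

11

Task Sierra is the only operation with nothing required before it, so every ordering starts there.
Enumerating by repeatedly choosing an available operation (one whose prerequisites are all placed) gives 11 distinct complete orderings.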